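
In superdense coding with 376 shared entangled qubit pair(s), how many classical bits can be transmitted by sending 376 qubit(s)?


Superdense coding allows 2 classical bits per shared entangled pair.
376 pair(s) -> 2 * 376 = 752 classical bits

752


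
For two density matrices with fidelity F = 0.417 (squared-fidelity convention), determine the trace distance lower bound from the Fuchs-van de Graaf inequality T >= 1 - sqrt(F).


Fuchs-van de Graaf (squared-fidelity convention): 1 - sqrt(F) <= T <= sqrt(1 - F).
Lower bound: T >= 1 - sqrt(F)
sqrt(F) = sqrt(0.417) = 0.6458
T >= 1 - 0.6458
T >= 0.3542

0.3542


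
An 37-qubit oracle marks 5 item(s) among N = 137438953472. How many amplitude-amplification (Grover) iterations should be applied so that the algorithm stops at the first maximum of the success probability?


After j Grover iterations the success probability is P(j) = sin^2((2j+1)*theta), where sin(theta) = sqrt(k/N).
N = 2^37 = 137438953472, k = 5
sin(theta) = sqrt(k/N) = 6.031565972e-06
theta = arcsin(sqrt(k/N)) = 6.031565972e-06 rad
P(j) reaches its first maximum when (2j+1)*theta is as close as possible to pi/2, i.e. j = round(pi/(4*theta) - 1/2).
pi/(4*theta) - 1/2 = 130214.1353
(For comparison, the common estimate pi/4 * sqrt(N/k) = 130214.6353; the exact maximiser is used here.)
Optimal iterations = 130214

130214


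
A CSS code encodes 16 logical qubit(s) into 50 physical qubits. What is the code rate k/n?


Code rate R = k/n
= 16/50
= 0.3200

0.3200


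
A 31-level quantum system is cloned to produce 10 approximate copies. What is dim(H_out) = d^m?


Output space = H^(tensor 10) where dim(H) = 31
dim = 31^10
= 961 (after 2 factors)
= 29791 (after 3 factors)
= 923521 (after 4 factors)
= 28629151 (after 5 factors)
= 887503681 (after 6 factors)
= 27512614111 (after 7 factors)
= 852891037441 (after 8 factors)
= 26439622160671 (after 9 factors)
= 819628286980801 (after 10 factors)
= 819628286980801

819628286980801


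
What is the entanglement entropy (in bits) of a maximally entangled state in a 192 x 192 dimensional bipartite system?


For a maximally entangled state in d x d:
S = log2(d) = log2(192)
= 7.5850

7.5850


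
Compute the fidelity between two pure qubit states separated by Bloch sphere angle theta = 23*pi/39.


For states separated by angle theta on Bloch sphere:
F = cos^2(theta/2)
theta = 23*pi/39 = 1.8527
theta/2 = 0.9264
cos(theta/2) = 0.6007
F = 0.3609

0.3609


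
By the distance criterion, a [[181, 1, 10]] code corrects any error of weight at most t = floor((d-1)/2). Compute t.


Code parameters: [[181, 1, 10]], distance d = 10.
Number of correctable errors = floor((d-1)/2)
= floor((10 - 1)/2)
= floor(9/2)
= 4

4


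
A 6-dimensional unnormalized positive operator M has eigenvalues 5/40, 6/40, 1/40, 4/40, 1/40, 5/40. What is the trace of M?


tr(M) = sum of eigenvalues
= 5/40 + 6/40 + 1/40 + 4/40 + 1/40 + 5/40
= 22/40
= 0.5500

0.5500


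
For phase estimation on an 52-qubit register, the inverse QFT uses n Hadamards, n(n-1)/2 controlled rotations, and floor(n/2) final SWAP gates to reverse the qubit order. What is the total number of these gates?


Hadamard gates: 52
Controlled rotations: n*(n-1)/2 = 52*51/2 = 1326
SWAP gates: floor(n/2) = floor(52/2) = 26
Total = 52 + 1326 + 26
= 1404

1404


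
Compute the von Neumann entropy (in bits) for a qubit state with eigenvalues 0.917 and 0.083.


S = -p*log2(p) - (1-p)*log2(1-p)
p = 0.9170, 1-p = 0.0830
= -0.9170 * log2(0.9170) - 0.0830 * log2(0.0830)
= -(-0.1146) - (-0.2980)
= 0.4127

0.4127


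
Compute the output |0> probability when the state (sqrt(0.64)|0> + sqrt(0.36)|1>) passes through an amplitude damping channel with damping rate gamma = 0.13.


For amplitude damping with parameter gamma on state sqrt(a)|0> + sqrt(b)|1>:
alpha^2 = 0.64, beta^2 = 0.36
P(|0>) = alpha^2 + gamma * beta^2
= 0.64 + 0.13 * 0.36
= 0.64 + 0.0468
= 0.6868

0.6868


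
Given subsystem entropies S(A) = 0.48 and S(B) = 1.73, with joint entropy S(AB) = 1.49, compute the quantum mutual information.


I(A:B) = S(A) + S(B) - S(AB)
= 0.48 + 1.73 - 1.49
= 0.7200

0.7200


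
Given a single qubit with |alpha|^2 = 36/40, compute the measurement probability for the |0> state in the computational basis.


|alpha|^2 = 36/40 = 0.9000
|beta|^2 = 1 - 36/40 = 4/40 = 0.1000
P(|0>) = |alpha|^2 = 0.9000

0.9000


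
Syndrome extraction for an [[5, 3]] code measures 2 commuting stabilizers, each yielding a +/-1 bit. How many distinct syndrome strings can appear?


Each stabilizer generator gives a binary (+1 or -1) measurement outcome.
With 2 independent generators:
Total syndromes = 2^2
= 4

4


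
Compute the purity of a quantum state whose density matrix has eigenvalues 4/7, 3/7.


tr(rho^2) = sum of eigenvalues squared
= (4/7)^2 + (3/7)^2
= (16 + 9) / 49
= 25/49
= 0.5102

0.5102


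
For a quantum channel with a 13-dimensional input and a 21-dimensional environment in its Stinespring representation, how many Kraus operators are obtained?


Tracing out the environment in an orthonormal basis {|i>_E} gives Kraus operators K_i = <i|_E U |0>_E.
Number of Kraus operators = dim(H_env) = d_env
= 21

21


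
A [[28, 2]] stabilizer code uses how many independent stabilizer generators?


For an [[n,k]] stabilizer code:
Number of stabilizer generators = n - k
= 28 - 2
= 26

26


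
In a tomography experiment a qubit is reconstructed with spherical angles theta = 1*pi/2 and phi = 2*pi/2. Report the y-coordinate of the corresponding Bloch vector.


theta = 1.5708, phi = 3.1416
r_y = sin(theta)*sin(phi) = 1.0000 * 0.0000
r_y = 0.0000

0.0000


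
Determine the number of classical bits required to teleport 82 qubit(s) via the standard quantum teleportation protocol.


Quantum teleportation requires 2 classical bits per qubit teleported.
82 qubit(s) -> 2 * 82 = 164 classical bits

164


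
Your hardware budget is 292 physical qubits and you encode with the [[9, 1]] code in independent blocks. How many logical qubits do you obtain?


Each code block uses 9 physical qubits for 1 logical qubit(s).
Number of complete blocks = floor(292 / 9) = 32
Logical qubits = 32 * 1
= 32

32


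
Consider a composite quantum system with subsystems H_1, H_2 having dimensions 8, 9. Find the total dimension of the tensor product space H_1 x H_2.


dim(H_1 x H_2) = 8 * 9
= 72

72


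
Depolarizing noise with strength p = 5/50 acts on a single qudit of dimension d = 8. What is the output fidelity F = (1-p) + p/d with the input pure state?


F = (1-p) + p/d
= (1 - 0.1000) + 0.1000/8
= 0.9000 + 0.0125
= 0.9125

0.9125


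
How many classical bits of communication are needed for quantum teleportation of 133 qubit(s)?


Quantum teleportation requires 2 classical bits per qubit teleported.
133 qubit(s) -> 2 * 133 = 266 classical bits

266


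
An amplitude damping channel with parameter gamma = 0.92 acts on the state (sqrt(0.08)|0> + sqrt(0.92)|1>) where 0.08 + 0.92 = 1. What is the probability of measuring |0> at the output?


For amplitude damping with parameter gamma on state sqrt(a)|0> + sqrt(b)|1>:
alpha^2 = 0.08, beta^2 = 0.92
P(|0>) = alpha^2 + gamma * beta^2
= 0.08 + 0.92 * 0.92
= 0.08 + 0.8464
= 0.9264

0.9264


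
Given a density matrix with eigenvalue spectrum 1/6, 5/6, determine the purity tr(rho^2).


tr(rho^2) = sum of eigenvalues squared
= (1/6)^2 + (5/6)^2
= (1 + 25) / 36
= 26/36
= 0.7222

0.7222


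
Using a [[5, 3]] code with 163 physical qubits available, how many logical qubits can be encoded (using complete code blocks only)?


Each code block uses 5 physical qubits for 3 logical qubit(s).
Number of complete blocks = floor(163 / 5) = 32
Logical qubits = 32 * 3
= 96

96


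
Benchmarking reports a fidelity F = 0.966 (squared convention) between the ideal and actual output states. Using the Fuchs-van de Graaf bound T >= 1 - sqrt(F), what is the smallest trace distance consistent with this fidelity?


Fuchs-van de Graaf (squared-fidelity convention): 1 - sqrt(F) <= T <= sqrt(1 - F).
Lower bound: T >= 1 - sqrt(F)
sqrt(F) = sqrt(0.966) = 0.9829
T >= 1 - 0.9829
T >= 0.0171

0.0171


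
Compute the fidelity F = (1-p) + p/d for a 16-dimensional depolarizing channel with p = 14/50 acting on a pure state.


F = (1-p) + p/d
= (1 - 0.2800) + 0.2800/16
= 0.7200 + 0.0175
= 0.7375

0.7375


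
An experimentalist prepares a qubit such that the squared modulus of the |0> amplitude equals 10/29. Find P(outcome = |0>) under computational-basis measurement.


|alpha|^2 = 10/29 = 0.3448
|beta|^2 = 1 - 10/29 = 19/29 = 0.6552
P(|0>) = |alpha|^2 = 0.3448

0.3448


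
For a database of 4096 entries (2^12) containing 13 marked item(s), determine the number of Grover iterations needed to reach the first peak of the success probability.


After j Grover iterations the success probability is P(j) = sin^2((2j+1)*theta), where sin(theta) = sqrt(k/N).
N = 2^12 = 4096, k = 13
sin(theta) = sqrt(k/N) = 0.05633673868
theta = arcsin(sqrt(k/N)) = 0.05636658184 rad
P(j) reaches its first maximum when (2j+1)*theta is as close as possible to pi/2, i.e. j = round(pi/(4*theta) - 1/2).
pi/(4*theta) - 1/2 = 13.4338
(For comparison, the common estimate pi/4 * sqrt(N/k) = 13.9411; the exact maximiser is used here.)
Optimal iterations = 13

13


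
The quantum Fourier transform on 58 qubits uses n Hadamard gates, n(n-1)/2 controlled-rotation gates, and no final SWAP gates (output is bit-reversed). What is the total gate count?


Hadamard gates: 58
Controlled rotations: n*(n-1)/2 = 58*57/2 = 1653
SWAP gates: 0 (omitted)
Total = 58 + 1653
= 1711

1711


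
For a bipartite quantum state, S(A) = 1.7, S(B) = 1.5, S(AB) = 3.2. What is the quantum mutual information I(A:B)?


I(A:B) = S(A) + S(B) - S(AB)
= 1.7 + 1.5 - 3.2
= 0.0000

0.0000


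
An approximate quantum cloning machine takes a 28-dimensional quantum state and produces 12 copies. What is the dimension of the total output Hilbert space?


Output space = H^(tensor 12) where dim(H) = 28
dim = 28^12
= 784 (after 2 factors)
= 21952 (after 3 factors)
= 614656 (after 4 factors)
= 17210368 (after 5 factors)
= 481890304 (after 6 factors)
= 13492928512 (after 7 factors)
= 377801998336 (after 8 factors)
= 10578455953408 (after 9 factors)
= 296196766695424 (after 10 factors)
= 8293509467471872 (after 11 factors)
= 232218265089212416 (after 12 factors)
= 232218265089212416

232218265089212416


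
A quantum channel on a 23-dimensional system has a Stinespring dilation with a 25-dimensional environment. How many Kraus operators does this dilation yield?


Tracing out the environment in an orthonormal basis {|i>_E} gives Kraus operators K_i = <i|_E U |0>_E.
Number of Kraus operators = dim(H_env) = d_env
= 25

25


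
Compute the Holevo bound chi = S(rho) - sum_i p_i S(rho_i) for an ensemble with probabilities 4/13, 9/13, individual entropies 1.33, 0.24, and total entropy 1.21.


chi = S(rho) - sum_i p_i * S(rho_i)
Weighted entropy = 4/13 * 1.33 + 9/13 * 0.24
= 0.5754
chi = 1.21 - 0.5754
= 0.6346

0.6346


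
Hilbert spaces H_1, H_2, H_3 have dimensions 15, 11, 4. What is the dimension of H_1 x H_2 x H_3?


dim(H_1 x H_2 x H_3) = 15 * 11 * 4
= 165 * 4
= 660

660


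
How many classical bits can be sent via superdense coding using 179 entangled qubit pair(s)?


Superdense coding allows 2 classical bits per shared entangled pair.
179 pair(s) -> 2 * 179 = 358 classical bits

358


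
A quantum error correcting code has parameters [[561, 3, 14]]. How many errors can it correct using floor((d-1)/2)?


Code parameters: [[561, 3, 14]], distance d = 14.
Number of correctable errors = floor((d-1)/2)
= floor((14 - 1)/2)
= floor(13/2)
= 6

6


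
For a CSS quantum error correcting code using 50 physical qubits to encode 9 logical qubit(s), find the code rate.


Code rate R = k/n
= 9/50
= 0.1800

0.1800


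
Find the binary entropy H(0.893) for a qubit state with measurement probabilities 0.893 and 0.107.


S = -p*log2(p) - (1-p)*log2(1-p)
p = 0.8930, 1-p = 0.1070
= -0.8930 * log2(0.8930) - 0.1070 * log2(0.1070)
= -(-0.1458) - (-0.3450)
= 0.4908

0.4908


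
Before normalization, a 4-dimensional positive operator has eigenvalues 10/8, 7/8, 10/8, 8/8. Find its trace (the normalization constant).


tr(M) = sum of eigenvalues
= 10/8 + 7/8 + 10/8 + 8/8
= 35/8
= 4.3750

4.3750


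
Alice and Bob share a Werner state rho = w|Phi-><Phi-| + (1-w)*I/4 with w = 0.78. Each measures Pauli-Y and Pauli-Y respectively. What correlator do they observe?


|Phi-> = (|00> - |11>)/sqrt(2)
For the pure Bell state, <Y_A Y_B> = +1 (Bell-state Pauli correlator).
The maximally-mixed part I/4 has tr(I/4 * P tensor P) = 0 for any traceless Pauli P.
So <Y_A Y_B>_rho = w * (+1) + (1 - w) * 0
= 0.78 * (+1)
= 0.7800

0.7800


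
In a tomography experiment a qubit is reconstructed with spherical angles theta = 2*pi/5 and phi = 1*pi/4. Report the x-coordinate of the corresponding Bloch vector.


theta = 1.2566, phi = 0.7854
r_x = sin(theta)*cos(phi) = 0.9511 * 0.7071
r_x = 0.6725

0.6725


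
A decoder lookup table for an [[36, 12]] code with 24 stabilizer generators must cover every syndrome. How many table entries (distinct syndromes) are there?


Each stabilizer generator gives a binary (+1 or -1) measurement outcome.
With 24 independent generators:
Total syndromes = 2^24
= 16777216

16777216


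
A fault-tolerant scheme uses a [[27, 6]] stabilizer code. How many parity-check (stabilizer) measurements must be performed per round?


For an [[n,k]] stabilizer code:
Number of stabilizer generators = n - k
= 27 - 6
= 21

21


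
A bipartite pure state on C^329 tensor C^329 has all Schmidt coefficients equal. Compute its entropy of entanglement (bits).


For a maximally entangled state in d x d:
S = log2(d) = log2(329)
= 8.3619

8.3619


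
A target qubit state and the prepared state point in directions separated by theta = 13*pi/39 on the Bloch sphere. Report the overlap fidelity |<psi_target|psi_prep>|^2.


For states separated by angle theta on Bloch sphere:
F = cos^2(theta/2)
theta = 13*pi/39 = 1.0472
theta/2 = 0.5236
cos(theta/2) = 0.8660
F = 0.7500

0.7500


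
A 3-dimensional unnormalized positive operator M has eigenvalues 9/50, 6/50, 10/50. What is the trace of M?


tr(M) = sum of eigenvalues
= 9/50 + 6/50 + 10/50
= 25/50
= 0.5000

0.5000


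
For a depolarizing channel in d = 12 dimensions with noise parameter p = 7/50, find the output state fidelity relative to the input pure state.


F = (1-p) + p/d
= (1 - 0.1400) + 0.1400/12
= 0.8600 + 0.0117
= 0.8717

0.8717


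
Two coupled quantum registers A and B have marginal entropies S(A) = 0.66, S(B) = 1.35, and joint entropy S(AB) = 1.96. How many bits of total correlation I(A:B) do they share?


I(A:B) = S(A) + S(B) - S(AB)
= 0.66 + 1.35 - 1.96
= 0.0500

0.0500


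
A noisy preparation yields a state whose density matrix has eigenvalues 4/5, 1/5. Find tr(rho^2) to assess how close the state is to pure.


tr(rho^2) = sum of eigenvalues squared
= (4/5)^2 + (1/5)^2
= (16 + 1) / 25
= 17/25
= 0.6800

0.6800


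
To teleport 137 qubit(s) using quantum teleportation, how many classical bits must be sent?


Quantum teleportation requires 2 classical bits per qubit teleported.
137 qubit(s) -> 2 * 137 = 274 classical bits

274


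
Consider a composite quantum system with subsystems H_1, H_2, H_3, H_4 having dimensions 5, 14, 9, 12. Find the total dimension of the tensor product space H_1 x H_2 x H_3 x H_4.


dim(H_1 x H_2 x H_3 x H_4) = 5 * 14 * 9 * 12
= 70 * 9 * 12
= 630 * 12
= 7560

7560


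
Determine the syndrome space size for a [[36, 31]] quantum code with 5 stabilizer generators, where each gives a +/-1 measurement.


Each stabilizer generator gives a binary (+1 or -1) measurement outcome.
With 5 independent generators:
Total syndromes = 2^5
= 32

32


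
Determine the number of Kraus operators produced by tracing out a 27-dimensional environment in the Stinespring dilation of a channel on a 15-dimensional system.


Tracing out the environment in an orthonormal basis {|i>_E} gives Kraus operators K_i = <i|_E U |0>_E.
Number of Kraus operators = dim(H_env) = d_env
= 27

27


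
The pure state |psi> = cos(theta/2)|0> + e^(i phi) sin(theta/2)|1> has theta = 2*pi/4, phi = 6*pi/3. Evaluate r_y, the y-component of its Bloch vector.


theta = 1.5708, phi = 6.2832
r_y = sin(theta)*sin(phi) = 1.0000 * 0.0000
r_y = 0.0000

0.0000


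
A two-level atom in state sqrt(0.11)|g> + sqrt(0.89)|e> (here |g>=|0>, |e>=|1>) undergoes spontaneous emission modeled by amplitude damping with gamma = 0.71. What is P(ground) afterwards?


For amplitude damping with parameter gamma on state sqrt(a)|0> + sqrt(b)|1>:
alpha^2 = 0.11, beta^2 = 0.89
P(|0>) = alpha^2 + gamma * beta^2
= 0.11 + 0.71 * 0.89
= 0.11 + 0.6319
= 0.7419

0.7419


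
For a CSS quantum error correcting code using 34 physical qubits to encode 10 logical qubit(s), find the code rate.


Code rate R = k/n
= 10/34
= 0.2941

0.2941


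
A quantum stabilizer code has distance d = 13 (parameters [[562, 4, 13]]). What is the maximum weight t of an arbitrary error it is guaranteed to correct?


Code parameters: [[562, 4, 13]], distance d = 13.
Number of correctable errors = floor((d-1)/2)
= floor((13 - 1)/2)
= floor(12/2)
= 6

6


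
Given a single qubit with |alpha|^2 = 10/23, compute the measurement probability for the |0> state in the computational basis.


|alpha|^2 = 10/23 = 0.4348
|beta|^2 = 1 - 10/23 = 13/23 = 0.5652
P(|0>) = |alpha|^2 = 0.4348

0.4348


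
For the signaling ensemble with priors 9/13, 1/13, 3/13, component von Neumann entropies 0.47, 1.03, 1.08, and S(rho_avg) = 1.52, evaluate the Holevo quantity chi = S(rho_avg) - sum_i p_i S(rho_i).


chi = S(rho) - sum_i p_i * S(rho_i)
Weighted entropy = 9/13 * 0.47 + 1/13 * 1.03 + 3/13 * 1.08
= 0.6538
chi = 1.52 - 0.6538
= 0.8662

0.8662


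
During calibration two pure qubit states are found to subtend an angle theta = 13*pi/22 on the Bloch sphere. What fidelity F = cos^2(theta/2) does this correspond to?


For states separated by angle theta on Bloch sphere:
F = cos^2(theta/2)
theta = 13*pi/22 = 1.8564
theta/2 = 0.9282
cos(theta/2) = 0.5993
F = 0.3591

0.3591


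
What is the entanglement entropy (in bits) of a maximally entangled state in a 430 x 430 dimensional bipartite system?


For a maximally entangled state in d x d:
S = log2(d) = log2(430)
= 8.7482

8.7482


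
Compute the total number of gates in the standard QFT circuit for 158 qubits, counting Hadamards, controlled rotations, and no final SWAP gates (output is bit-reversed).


Hadamard gates: 158
Controlled rotations: n*(n-1)/2 = 158*157/2 = 12403
SWAP gates: 0 (omitted)
Total = 158 + 12403
= 12561

12561


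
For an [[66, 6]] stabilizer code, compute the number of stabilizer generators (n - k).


For an [[n,k]] stabilizer code:
Number of stabilizer generators = n - k
= 66 - 6
= 60

60


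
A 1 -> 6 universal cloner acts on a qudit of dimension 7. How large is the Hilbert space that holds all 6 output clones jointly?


Output space = H^(tensor 6) where dim(H) = 7
dim = 7^6
= 49 (after 2 factors)
= 343 (after 3 factors)
= 2401 (after 4 factors)
= 16807 (after 5 factors)
= 117649 (after 6 factors)
= 117649

117649


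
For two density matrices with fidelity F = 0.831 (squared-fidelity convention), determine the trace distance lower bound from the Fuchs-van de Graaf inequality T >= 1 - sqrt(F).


Fuchs-van de Graaf (squared-fidelity convention): 1 - sqrt(F) <= T <= sqrt(1 - F).
Lower bound: T >= 1 - sqrt(F)
sqrt(F) = sqrt(0.831) = 0.9116
T >= 1 - 0.9116
T >= 0.0884

0.0884


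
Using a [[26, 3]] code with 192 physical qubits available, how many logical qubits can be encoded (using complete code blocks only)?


Each code block uses 26 physical qubits for 3 logical qubit(s).
Number of complete blocks = floor(192 / 26) = 7
Logical qubits = 7 * 3
= 21

21


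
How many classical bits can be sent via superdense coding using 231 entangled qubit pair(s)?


Superdense coding allows 2 classical bits per shared entangled pair.
231 pair(s) -> 2 * 231 = 462 classical bits

462


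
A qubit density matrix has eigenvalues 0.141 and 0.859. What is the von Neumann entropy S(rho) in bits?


S = -p*log2(p) - (1-p)*log2(1-p)
p = 0.1410, 1-p = 0.8590
= -0.1410 * log2(0.1410) - 0.8590 * log2(0.8590)
= -(-0.3985) - (-0.1884)
= 0.5869

0.5869


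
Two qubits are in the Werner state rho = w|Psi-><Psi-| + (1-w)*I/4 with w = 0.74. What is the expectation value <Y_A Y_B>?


|Psi-> = (|01> - |10>)/sqrt(2)
For the pure Bell state, <Y_A Y_B> = -1 (Bell-state Pauli correlator).
The maximally-mixed part I/4 has tr(I/4 * P tensor P) = 0 for any traceless Pauli P.
So <Y_A Y_B>_rho = w * (-1) + (1 - w) * 0
= 0.74 * (-1)
= -0.7400

-0.7400


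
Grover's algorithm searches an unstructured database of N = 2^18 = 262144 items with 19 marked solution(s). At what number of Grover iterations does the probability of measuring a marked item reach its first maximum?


After j Grover iterations the success probability is P(j) = sin^2((2j+1)*theta), where sin(theta) = sqrt(k/N).
N = 2^18 = 262144, k = 19
sin(theta) = sqrt(k/N) = 0.008513474499
theta = arcsin(sqrt(k/N)) = 0.008513577344 rad
P(j) reaches its first maximum when (2j+1)*theta is as close as possible to pi/2, i.e. j = round(pi/(4*theta) - 1/2).
pi/(4*theta) - 1/2 = 91.7524
(For comparison, the common estimate pi/4 * sqrt(N/k) = 92.2535; the exact maximiser is used here.)
Optimal iterations = 92

92


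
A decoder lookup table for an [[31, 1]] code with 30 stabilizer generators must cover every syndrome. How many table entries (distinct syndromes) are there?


Each stabilizer generator gives a binary (+1 or -1) measurement outcome.
With 30 independent generators:
Total syndromes = 2^30
= 1073741824

1073741824


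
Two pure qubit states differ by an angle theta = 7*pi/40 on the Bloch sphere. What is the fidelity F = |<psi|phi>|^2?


For states separated by angle theta on Bloch sphere:
F = cos^2(theta/2)
theta = 7*pi/40 = 0.5498
theta/2 = 0.2749
cos(theta/2) = 0.9625
F = 0.9263

0.9263


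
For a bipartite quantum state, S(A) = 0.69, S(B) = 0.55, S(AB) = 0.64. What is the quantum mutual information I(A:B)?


I(A:B) = S(A) + S(B) - S(AB)
= 0.69 + 0.55 - 0.64
= 0.6000

0.6000


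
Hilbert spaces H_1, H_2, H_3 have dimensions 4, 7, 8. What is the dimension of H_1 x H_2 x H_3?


dim(H_1 x H_2 x H_3) = 4 * 7 * 8
= 28 * 8
= 224

224


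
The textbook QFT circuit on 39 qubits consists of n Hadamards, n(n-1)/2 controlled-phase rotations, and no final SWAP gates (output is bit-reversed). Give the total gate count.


Hadamard gates: 39
Controlled rotations: n*(n-1)/2 = 39*38/2 = 741
SWAP gates: 0 (omitted)
Total = 39 + 741
= 780

780


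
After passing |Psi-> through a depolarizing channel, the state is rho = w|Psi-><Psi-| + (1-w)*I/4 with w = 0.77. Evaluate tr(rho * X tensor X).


|Psi-> = (|01> - |10>)/sqrt(2)
For the pure Bell state, <X_A X_B> = -1 (Bell-state Pauli correlator).
The maximally-mixed part I/4 has tr(I/4 * P tensor P) = 0 for any traceless Pauli P.
So <X_A X_B>_rho = w * (-1) + (1 - w) * 0
= 0.77 * (-1)
= -0.7700

-0.7700


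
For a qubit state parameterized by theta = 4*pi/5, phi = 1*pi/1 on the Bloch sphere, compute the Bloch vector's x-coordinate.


theta = 2.5133, phi = 3.1416
r_x = sin(theta)*cos(phi) = 0.5878 * -1.0000
r_x = -0.5878

-0.5878


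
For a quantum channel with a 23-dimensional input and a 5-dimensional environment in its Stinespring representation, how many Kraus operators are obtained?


Tracing out the environment in an orthonormal basis {|i>_E} gives Kraus operators K_i = <i|_E U |0>_E.
Number of Kraus operators = dim(H_env) = d_env
= 5

5


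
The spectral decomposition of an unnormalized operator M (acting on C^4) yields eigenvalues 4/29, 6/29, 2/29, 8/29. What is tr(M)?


tr(M) = sum of eigenvalues
= 4/29 + 6/29 + 2/29 + 8/29
= 20/29
= 0.6897

0.6897


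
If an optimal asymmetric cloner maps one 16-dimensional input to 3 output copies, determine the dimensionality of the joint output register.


Output space = H^(tensor 3) where dim(H) = 16
dim = 16^3
= 256 (after 2 factors)
= 4096 (after 3 factors)
= 4096

4096


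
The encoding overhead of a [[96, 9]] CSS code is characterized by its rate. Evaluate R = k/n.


Code rate R = k/n
= 9/96
= 0.0938

0.0938


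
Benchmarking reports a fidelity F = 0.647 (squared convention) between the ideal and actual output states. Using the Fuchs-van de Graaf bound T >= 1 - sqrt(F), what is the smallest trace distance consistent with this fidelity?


Fuchs-van de Graaf (squared-fidelity convention): 1 - sqrt(F) <= T <= sqrt(1 - F).
Lower bound: T >= 1 - sqrt(F)
sqrt(F) = sqrt(0.647) = 0.8044
T >= 1 - 0.8044
T >= 0.1956

0.1956


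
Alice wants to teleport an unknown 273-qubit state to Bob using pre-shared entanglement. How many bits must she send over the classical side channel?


Quantum teleportation requires 2 classical bits per qubit teleported.
273 qubit(s) -> 2 * 273 = 546 classical bits

546


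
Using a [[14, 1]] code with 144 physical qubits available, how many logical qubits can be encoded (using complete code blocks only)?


Each code block uses 14 physical qubits for 1 logical qubit(s).
Number of complete blocks = floor(144 / 14) = 10
Logical qubits = 10 * 1
= 10

10


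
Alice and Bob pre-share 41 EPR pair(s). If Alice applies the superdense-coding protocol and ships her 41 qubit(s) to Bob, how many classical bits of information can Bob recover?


Superdense coding allows 2 classical bits per shared entangled pair.
41 pair(s) -> 2 * 41 = 82 classical bits

82


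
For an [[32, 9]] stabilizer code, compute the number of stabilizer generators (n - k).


For an [[n,k]] stabilizer code:
Number of stabilizer generators = n - k
= 32 - 9
= 23

23


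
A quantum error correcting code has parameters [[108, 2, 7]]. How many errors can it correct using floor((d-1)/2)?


Code parameters: [[108, 2, 7]], distance d = 7.
Number of correctable errors = floor((d-1)/2)
= floor((7 - 1)/2)
= floor(6/2)
= 3

3


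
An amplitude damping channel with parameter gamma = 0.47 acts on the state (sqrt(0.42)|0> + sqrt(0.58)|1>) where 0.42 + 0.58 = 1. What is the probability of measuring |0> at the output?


For amplitude damping with parameter gamma on state sqrt(a)|0> + sqrt(b)|1>:
alpha^2 = 0.42, beta^2 = 0.58
P(|0>) = alpha^2 + gamma * beta^2
= 0.42 + 0.47 * 0.58
= 0.42 + 0.2726
= 0.6926

0.6926


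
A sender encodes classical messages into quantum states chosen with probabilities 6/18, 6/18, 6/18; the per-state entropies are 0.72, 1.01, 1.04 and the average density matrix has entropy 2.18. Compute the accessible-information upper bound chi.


chi = S(rho) - sum_i p_i * S(rho_i)
Weighted entropy = 6/18 * 0.72 + 6/18 * 1.01 + 6/18 * 1.04
= 0.9233
chi = 2.18 - 0.9233
= 1.2567

1.2567


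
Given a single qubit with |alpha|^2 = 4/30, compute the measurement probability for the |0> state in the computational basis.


|alpha|^2 = 4/30 = 0.1333
|beta|^2 = 1 - 4/30 = 26/30 = 0.8667
P(|0>) = |alpha|^2 = 0.1333

0.1333


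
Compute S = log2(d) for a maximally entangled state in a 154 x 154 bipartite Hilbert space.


For a maximally entangled state in d x d:
S = log2(d) = log2(154)
= 7.2668

7.2668


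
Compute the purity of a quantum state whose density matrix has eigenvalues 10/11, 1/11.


tr(rho^2) = sum of eigenvalues squared
= (10/11)^2 + (1/11)^2
= (100 + 1) / 121
= 101/121
= 0.8347

0.8347


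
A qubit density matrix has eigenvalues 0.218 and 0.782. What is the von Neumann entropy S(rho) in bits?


S = -p*log2(p) - (1-p)*log2(1-p)
p = 0.2180, 1-p = 0.7820
= -0.2180 * log2(0.2180) - 0.7820 * log2(0.7820)
= -(-0.4791) - (-0.2774)
= 0.7565

0.7565


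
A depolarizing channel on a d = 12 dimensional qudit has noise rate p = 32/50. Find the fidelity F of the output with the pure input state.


F = (1-p) + p/d
= (1 - 0.6400) + 0.6400/12
= 0.3600 + 0.0533
= 0.4133

0.4133


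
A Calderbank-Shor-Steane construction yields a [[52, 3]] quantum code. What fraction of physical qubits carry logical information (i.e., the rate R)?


Code rate R = k/n
= 3/52
= 0.0577

0.0577


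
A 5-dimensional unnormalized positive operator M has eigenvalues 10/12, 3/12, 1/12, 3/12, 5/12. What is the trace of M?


tr(M) = sum of eigenvalues
= 10/12 + 3/12 + 1/12 + 3/12 + 5/12
= 22/12
= 1.8333

1.8333


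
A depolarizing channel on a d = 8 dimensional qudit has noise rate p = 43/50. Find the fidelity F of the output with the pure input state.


F = (1-p) + p/d
= (1 - 0.8600) + 0.8600/8
= 0.1400 + 0.1075
= 0.2475

0.2475


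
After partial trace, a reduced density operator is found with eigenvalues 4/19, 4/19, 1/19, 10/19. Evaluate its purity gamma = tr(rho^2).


tr(rho^2) = sum of eigenvalues squared
= (4/19)^2 + (4/19)^2 + (1/19)^2 + (10/19)^2
= (16 + 16 + 1 + 100) / 361
= 133/361
= 0.3684

0.3684


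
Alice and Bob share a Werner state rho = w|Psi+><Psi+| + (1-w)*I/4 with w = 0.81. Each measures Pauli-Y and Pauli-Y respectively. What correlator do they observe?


|Psi+> = (|01> + |10>)/sqrt(2)
For the pure Bell state, <Y_A Y_B> = +1 (Bell-state Pauli correlator).
The maximally-mixed part I/4 has tr(I/4 * P tensor P) = 0 for any traceless Pauli P.
So <Y_A Y_B>_rho = w * (+1) + (1 - w) * 0
= 0.81 * (+1)
= 0.8100

0.8100


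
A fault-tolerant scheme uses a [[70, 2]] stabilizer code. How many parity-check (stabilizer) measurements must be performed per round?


For an [[n,k]] stabilizer code:
Number of stabilizer generators = n - k
= 70 - 2
= 68

68


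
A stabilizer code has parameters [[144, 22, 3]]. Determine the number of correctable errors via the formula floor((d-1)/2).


Code parameters: [[144, 22, 3]], distance d = 3.
Number of correctable errors = floor((d-1)/2)
= floor((3 - 1)/2)
= floor(2/2)
= 1

1


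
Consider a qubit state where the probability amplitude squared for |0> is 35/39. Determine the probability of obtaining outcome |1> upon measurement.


|alpha|^2 = 35/39 = 0.8974
|beta|^2 = 1 - 35/39 = 4/39 = 0.1026
P(|1>) = |beta|^2 = 0.1026

0.1026


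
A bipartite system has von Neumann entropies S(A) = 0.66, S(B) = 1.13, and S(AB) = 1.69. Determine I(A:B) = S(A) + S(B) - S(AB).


I(A:B) = S(A) + S(B) - S(AB)
= 0.66 + 1.13 - 1.69
= 0.1000

0.1000


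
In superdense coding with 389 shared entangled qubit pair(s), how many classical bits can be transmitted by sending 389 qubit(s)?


Superdense coding allows 2 classical bits per shared entangled pair.
389 pair(s) -> 2 * 389 = 778 classical bits

778


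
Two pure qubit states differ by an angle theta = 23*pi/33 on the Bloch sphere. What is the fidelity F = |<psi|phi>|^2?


For states separated by angle theta on Bloch sphere:
F = cos^2(theta/2)
theta = 23*pi/33 = 2.1896
theta/2 = 1.0948
cos(theta/2) = 0.4582
F = 0.2100

0.2100


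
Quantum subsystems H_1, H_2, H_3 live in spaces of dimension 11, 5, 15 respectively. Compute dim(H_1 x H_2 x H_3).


dim(H_1 x H_2 x H_3) = 11 * 5 * 15
= 55 * 15
= 825

825


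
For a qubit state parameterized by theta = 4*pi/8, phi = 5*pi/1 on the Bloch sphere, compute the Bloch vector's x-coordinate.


theta = 1.5708, phi = 15.7080
r_x = sin(theta)*cos(phi) = 1.0000 * -1.0000
r_x = -1.0000

-1.0000


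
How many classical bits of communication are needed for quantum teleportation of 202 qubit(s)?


Quantum teleportation requires 2 classical bits per qubit teleported.
202 qubit(s) -> 2 * 202 = 404 classical bits

404


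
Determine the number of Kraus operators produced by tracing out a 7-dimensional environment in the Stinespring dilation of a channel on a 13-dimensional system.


Tracing out the environment in an orthonormal basis {|i>_E} gives Kraus operators K_i = <i|_E U |0>_E.
Number of Kraus operators = dim(H_env) = d_env
= 7

7


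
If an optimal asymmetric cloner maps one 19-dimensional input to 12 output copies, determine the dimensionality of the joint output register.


Output space = H^(tensor 12) where dim(H) = 19
dim = 19^12
= 361 (after 2 factors)
= 6859 (after 3 factors)
= 130321 (after 4 factors)
= 2476099 (after 5 factors)
= 47045881 (after 6 factors)
= 893871739 (after 7 factors)
= 16983563041 (after 8 factors)
= 322687697779 (after 9 factors)
= 6131066257801 (after 10 factors)
= 116490258898219 (after 11 factors)
= 2213314919066161 (after 12 factors)
= 2213314919066161

2213314919066161


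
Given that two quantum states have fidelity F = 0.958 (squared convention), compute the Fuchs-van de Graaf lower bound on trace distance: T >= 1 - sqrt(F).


Fuchs-van de Graaf (squared-fidelity convention): 1 - sqrt(F) <= T <= sqrt(1 - F).
Lower bound: T >= 1 - sqrt(F)
sqrt(F) = sqrt(0.958) = 0.9788
T >= 1 - 0.9788
T >= 0.0212

0.0212


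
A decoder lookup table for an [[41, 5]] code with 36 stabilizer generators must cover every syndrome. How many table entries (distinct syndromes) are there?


Each stabilizer generator gives a binary (+1 or -1) measurement outcome.
With 36 independent generators:
Total syndromes = 2^36
= 68719476736

68719476736


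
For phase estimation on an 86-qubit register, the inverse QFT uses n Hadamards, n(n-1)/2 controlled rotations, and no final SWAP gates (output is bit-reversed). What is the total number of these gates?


Hadamard gates: 86
Controlled rotations: n*(n-1)/2 = 86*85/2 = 3655
SWAP gates: 0 (omitted)
Total = 86 + 3655
= 3741

3741


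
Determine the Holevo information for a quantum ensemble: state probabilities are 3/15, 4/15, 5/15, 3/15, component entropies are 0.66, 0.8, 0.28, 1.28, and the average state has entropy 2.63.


chi = S(rho) - sum_i p_i * S(rho_i)
Weighted entropy = 3/15 * 0.66 + 4/15 * 0.8 + 5/15 * 0.28 + 3/15 * 1.28
= 0.6947
chi = 2.63 - 0.6947
= 1.9353

1.9353


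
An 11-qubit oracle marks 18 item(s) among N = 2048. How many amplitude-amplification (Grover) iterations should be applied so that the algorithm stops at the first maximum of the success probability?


After j Grover iterations the success probability is P(j) = sin^2((2j+1)*theta), where sin(theta) = sqrt(k/N).
N = 2^11 = 2048, k = 18
sin(theta) = sqrt(k/N) = 0.09375
theta = arcsin(sqrt(k/N)) = 0.09388787511 rad
P(j) reaches its first maximum when (2j+1)*theta is as close as possible to pi/2, i.e. j = round(pi/(4*theta) - 1/2).
pi/(4*theta) - 1/2 = 7.8653
(For comparison, the common estimate pi/4 * sqrt(N/k) = 8.3776; the exact maximiser is used here.)
Optimal iterations = 8

8


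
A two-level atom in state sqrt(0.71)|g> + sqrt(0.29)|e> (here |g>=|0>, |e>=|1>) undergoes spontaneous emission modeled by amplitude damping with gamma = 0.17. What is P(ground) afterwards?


For amplitude damping with parameter gamma on state sqrt(a)|0> + sqrt(b)|1>:
alpha^2 = 0.71, beta^2 = 0.29
P(|0>) = alpha^2 + gamma * beta^2
= 0.71 + 0.17 * 0.29
= 0.71 + 0.0493
= 0.7593

0.7593


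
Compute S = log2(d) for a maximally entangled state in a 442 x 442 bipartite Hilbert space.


For a maximally entangled state in d x d:
S = log2(d) = log2(442)
= 8.7879

8.7879


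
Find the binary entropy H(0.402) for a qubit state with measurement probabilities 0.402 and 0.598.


S = -p*log2(p) - (1-p)*log2(1-p)
p = 0.4020, 1-p = 0.5980
= -0.4020 * log2(0.4020) - 0.5980 * log2(0.5980)
= -(-0.5285) - (-0.4436)
= 0.9721

0.9721


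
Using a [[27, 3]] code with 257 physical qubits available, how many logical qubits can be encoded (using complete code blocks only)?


Each code block uses 27 physical qubits for 3 logical qubit(s).
Number of complete blocks = floor(257 / 27) = 9
Logical qubits = 9 * 3
= 27

27


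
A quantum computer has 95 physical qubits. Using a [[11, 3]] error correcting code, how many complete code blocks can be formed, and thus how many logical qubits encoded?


Each code block uses 11 physical qubits for 3 logical qubit(s).
Number of complete blocks = floor(95 / 11) = 8
Logical qubits = 8 * 3
= 24

24


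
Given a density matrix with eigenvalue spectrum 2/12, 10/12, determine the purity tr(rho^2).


tr(rho^2) = sum of eigenvalues squared
= (2/12)^2 + (10/12)^2
= (4 + 100) / 144
= 104/144
= 0.7222

0.7222


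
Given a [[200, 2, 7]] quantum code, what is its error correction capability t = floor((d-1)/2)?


Code parameters: [[200, 2, 7]], distance d = 7.
Number of correctable errors = floor((d-1)/2)
= floor((7 - 1)/2)
= floor(6/2)
= 3

3


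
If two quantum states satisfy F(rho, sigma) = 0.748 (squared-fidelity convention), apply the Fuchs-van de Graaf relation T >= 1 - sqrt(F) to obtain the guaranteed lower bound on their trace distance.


Fuchs-van de Graaf (squared-fidelity convention): 1 - sqrt(F) <= T <= sqrt(1 - F).
Lower bound: T >= 1 - sqrt(F)
sqrt(F) = sqrt(0.748) = 0.8649
T >= 1 - 0.8649
T >= 0.1351

0.1351


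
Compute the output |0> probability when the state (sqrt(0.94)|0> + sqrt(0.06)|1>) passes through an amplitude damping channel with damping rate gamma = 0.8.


For amplitude damping with parameter gamma on state sqrt(a)|0> + sqrt(b)|1>:
alpha^2 = 0.94, beta^2 = 0.06
P(|0>) = alpha^2 + gamma * beta^2
= 0.94 + 0.8 * 0.06
= 0.94 + 0.0480
= 0.9880

0.9880


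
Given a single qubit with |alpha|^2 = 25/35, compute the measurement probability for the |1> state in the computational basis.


|alpha|^2 = 25/35 = 0.7143
|beta|^2 = 1 - 25/35 = 10/35 = 0.2857
P(|1>) = |beta|^2 = 0.2857

0.2857


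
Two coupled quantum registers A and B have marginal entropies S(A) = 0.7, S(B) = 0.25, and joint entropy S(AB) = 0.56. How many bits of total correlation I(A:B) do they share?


I(A:B) = S(A) + S(B) - S(AB)
= 0.7 + 0.25 - 0.56
= 0.3900

0.3900


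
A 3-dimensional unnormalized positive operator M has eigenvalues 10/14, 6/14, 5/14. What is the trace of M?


tr(M) = sum of eigenvalues
= 10/14 + 6/14 + 5/14
= 21/14
= 1.5000

1.5000


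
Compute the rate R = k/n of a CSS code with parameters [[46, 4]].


Code rate R = k/n
= 4/46
= 0.0870

0.0870


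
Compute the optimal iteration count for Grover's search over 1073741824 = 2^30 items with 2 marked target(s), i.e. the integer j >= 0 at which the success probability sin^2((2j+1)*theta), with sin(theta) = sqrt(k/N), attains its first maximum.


After j Grover iterations the success probability is P(j) = sin^2((2j+1)*theta), where sin(theta) = sqrt(k/N).
N = 2^30 = 1073741824, k = 2
sin(theta) = sqrt(k/N) = 4.315837288e-05
theta = arcsin(sqrt(k/N)) = 4.315837289e-05 rad
P(j) reaches its first maximum when (2j+1)*theta is as close as possible to pi/2, i.e. j = round(pi/(4*theta) - 1/2).
pi/(4*theta) - 1/2 = 18197.5485
(For comparison, the common estimate pi/4 * sqrt(N/k) = 18198.0485; the exact maximiser is used here.)
Optimal iterations = 18198

18198


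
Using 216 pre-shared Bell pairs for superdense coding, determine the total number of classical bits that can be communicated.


Superdense coding allows 2 classical bits per shared entangled pair.
216 pair(s) -> 2 * 216 = 432 classical bits

432


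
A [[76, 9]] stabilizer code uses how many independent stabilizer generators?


For an [[n,k]] stabilizer code:
Number of stabilizer generators = n - k
= 76 - 9
= 67

67


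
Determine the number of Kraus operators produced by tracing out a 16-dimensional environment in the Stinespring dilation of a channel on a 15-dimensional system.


Tracing out the environment in an orthonormal basis {|i>_E} gives Kraus operators K_i = <i|_E U |0>_E.
Number of Kraus operators = dim(H_env) = d_env
= 16

16


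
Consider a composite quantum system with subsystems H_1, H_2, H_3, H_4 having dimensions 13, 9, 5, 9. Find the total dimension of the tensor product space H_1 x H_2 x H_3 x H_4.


dim(H_1 x H_2 x H_3 x H_4) = 13 * 9 * 5 * 9
= 117 * 5 * 9
= 585 * 9
= 5265

5265
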